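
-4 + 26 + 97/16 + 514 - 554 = -191/16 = -11.94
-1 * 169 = -169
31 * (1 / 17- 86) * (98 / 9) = -29009.92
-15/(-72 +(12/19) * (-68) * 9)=95/2904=0.03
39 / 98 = 0.40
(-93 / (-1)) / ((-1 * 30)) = -3.10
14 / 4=7 / 2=3.50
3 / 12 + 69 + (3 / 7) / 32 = 15515 / 224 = 69.26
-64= -64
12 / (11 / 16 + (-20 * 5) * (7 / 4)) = -192 / 2789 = -0.07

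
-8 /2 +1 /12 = -47 /12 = -3.92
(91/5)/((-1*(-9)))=91/45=2.02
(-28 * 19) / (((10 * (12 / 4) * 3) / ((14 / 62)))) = -1862 / 1395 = -1.33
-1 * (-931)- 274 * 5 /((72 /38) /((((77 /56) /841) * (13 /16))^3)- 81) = 41809024421669324999 /44907652521789939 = 931.00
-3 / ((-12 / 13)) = 13 / 4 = 3.25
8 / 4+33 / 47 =2.70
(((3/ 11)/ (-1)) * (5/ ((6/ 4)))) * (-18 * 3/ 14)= 270/ 77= 3.51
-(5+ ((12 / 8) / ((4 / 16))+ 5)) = -16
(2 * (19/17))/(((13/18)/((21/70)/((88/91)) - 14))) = -2060037/48620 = -42.37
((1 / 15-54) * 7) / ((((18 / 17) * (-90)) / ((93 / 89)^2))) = 92516431 / 21386700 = 4.33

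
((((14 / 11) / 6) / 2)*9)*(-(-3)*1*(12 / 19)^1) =378 / 209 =1.81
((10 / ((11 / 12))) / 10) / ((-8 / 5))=-15 / 22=-0.68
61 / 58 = 1.05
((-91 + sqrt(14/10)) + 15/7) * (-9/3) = 1866/7 - 3 * sqrt(35)/5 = 263.02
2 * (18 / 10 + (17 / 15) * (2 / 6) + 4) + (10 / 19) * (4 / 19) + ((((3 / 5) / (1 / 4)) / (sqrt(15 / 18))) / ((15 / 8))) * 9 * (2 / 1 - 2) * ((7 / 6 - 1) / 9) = 202516 / 16245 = 12.47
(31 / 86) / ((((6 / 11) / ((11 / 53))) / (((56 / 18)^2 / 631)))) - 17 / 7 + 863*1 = 2105067290140 / 2446121349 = 860.57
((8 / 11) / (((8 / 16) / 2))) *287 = 9184 / 11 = 834.91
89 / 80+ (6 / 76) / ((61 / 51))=109271 / 92720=1.18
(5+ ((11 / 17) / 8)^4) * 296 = 63289414677 / 42762752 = 1480.01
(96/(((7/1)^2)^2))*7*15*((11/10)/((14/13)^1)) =10296/2401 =4.29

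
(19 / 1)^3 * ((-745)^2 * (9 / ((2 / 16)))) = 274097986200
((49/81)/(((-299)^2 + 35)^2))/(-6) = -49/3887415874656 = -0.00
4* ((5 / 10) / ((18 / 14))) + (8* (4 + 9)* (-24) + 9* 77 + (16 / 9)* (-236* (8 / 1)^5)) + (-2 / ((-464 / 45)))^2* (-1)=-6660622112369 / 484416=-13749797.93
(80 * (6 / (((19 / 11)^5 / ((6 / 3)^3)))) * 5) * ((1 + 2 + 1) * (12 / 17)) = 148424601600 / 42093683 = 3526.05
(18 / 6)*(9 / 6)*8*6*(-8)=-1728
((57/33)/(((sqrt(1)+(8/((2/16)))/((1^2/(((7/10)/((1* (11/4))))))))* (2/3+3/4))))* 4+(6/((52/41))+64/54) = 23447557/3783078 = 6.20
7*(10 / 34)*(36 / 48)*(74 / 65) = 777 / 442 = 1.76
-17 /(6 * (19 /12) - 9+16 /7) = -238 /39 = -6.10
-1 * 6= -6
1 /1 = 1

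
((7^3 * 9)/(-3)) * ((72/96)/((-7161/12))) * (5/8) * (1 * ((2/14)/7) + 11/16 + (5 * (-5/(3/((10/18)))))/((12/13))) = -1367725/392832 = -3.48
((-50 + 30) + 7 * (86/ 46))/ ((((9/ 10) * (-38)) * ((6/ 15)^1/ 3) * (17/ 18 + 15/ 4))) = 23850/ 73853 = 0.32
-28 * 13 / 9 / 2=-182 / 9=-20.22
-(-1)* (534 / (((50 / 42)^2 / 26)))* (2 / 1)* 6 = 73474128 / 625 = 117558.60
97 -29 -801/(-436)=30449/436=69.84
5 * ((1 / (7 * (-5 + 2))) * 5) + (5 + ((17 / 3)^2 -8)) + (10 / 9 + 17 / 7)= 1982 / 63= 31.46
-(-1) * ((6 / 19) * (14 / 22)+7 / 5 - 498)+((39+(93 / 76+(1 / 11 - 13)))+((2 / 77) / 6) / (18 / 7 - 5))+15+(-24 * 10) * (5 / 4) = -160756103 / 213180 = -754.09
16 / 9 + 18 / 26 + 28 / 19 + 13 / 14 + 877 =27445631 / 31122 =881.87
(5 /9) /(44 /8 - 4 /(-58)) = 290 /2907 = 0.10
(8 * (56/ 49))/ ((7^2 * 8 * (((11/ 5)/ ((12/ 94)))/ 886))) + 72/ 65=26589432/ 11526515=2.31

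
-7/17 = -0.41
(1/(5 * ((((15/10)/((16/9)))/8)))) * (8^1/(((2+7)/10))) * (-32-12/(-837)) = -36552704/67797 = -539.15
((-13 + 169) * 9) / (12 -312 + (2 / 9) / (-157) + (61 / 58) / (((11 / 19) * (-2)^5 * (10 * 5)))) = -4.68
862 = 862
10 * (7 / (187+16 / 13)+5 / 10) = 13145 / 2447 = 5.37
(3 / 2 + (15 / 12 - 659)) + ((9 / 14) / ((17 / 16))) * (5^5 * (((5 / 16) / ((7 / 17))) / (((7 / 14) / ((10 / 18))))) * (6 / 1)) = 1746375 / 196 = 8910.08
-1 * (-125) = 125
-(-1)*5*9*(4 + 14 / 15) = 222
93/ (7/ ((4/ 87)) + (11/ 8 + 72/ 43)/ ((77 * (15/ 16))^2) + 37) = 21339063900/ 43423982047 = 0.49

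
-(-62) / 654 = 31 / 327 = 0.09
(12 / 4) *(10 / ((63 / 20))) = 200 / 21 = 9.52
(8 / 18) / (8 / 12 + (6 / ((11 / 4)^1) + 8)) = 22 / 537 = 0.04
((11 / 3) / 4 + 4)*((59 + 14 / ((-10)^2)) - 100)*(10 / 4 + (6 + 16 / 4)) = -40179 / 16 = -2511.19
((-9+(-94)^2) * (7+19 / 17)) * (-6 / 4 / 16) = -1827189 / 272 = -6717.61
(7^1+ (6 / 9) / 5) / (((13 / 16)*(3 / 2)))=5.85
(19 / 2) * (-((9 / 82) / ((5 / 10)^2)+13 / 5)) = -11837 / 410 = -28.87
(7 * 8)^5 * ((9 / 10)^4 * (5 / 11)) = 225834448896 / 1375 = 164243235.56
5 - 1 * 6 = -1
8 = 8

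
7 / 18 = 0.39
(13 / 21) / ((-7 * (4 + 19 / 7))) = -0.01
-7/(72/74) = -259/36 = -7.19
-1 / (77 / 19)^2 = -361 / 5929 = -0.06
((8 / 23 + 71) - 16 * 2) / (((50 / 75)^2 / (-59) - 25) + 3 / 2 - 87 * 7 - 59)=-961110 / 16890763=-0.06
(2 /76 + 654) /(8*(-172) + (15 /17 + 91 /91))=-422501 /887680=-0.48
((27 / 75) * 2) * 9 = 162 / 25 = 6.48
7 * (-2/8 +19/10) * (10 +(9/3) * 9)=8547/20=427.35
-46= -46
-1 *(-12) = 12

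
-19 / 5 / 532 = -1 / 140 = -0.01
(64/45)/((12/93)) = 11.02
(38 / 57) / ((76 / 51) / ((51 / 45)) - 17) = -578 / 13599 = -0.04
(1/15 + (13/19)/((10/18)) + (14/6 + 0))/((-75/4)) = -92/475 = -0.19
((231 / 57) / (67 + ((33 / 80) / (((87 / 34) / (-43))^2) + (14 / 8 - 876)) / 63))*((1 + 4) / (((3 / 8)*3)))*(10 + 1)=3090675 / 857527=3.60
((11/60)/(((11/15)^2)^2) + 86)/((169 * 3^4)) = 461239/72880236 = 0.01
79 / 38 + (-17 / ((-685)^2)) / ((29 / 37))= 1074970573 / 517085950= 2.08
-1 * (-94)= 94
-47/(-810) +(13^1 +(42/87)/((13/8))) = 4078249/305370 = 13.36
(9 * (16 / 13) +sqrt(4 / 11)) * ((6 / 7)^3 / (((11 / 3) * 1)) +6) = 46572 * sqrt(11) / 41503 +3353184 / 49049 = 72.09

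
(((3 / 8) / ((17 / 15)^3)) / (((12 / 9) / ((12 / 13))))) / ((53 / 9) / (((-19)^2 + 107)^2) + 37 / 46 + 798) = 39725214750 / 177930029350427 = 0.00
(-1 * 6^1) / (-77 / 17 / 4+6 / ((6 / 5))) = -408 / 263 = -1.55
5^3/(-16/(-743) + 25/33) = 3064875/19103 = 160.44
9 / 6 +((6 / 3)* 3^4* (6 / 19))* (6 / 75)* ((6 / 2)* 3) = 36417 / 950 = 38.33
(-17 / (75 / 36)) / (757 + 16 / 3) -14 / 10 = -80657 / 57175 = -1.41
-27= -27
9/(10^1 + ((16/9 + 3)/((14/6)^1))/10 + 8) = 1890/3823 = 0.49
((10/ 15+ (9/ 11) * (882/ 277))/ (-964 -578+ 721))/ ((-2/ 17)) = 0.03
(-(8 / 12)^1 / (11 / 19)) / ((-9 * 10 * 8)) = 19 / 11880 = 0.00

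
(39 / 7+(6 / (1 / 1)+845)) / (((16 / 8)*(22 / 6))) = 8994 / 77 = 116.81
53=53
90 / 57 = 30 / 19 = 1.58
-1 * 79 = -79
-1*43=-43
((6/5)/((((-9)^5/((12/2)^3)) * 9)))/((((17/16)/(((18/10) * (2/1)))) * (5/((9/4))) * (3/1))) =-128/516375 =-0.00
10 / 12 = 5 / 6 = 0.83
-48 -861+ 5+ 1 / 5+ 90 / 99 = -49659 / 55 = -902.89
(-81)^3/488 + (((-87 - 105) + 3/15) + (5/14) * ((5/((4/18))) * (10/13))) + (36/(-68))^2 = -81774918163/64169560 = -1274.36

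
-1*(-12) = 12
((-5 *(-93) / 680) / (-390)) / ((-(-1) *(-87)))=0.00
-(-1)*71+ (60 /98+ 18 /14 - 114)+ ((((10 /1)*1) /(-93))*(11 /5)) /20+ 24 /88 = -20472439 /501270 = -40.84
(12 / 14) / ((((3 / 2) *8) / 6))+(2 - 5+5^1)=17 / 7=2.43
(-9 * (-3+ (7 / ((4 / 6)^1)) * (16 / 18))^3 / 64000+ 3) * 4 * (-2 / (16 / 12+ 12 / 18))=-569141 / 48000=-11.86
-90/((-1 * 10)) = 9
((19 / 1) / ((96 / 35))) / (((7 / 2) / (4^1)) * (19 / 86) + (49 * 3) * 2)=817 / 34698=0.02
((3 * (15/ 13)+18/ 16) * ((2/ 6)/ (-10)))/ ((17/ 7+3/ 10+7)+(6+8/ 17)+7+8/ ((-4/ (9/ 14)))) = -18921/ 2712008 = -0.01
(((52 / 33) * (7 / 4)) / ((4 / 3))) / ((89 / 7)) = 637 / 3916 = 0.16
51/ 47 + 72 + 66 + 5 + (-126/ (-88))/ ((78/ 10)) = 3878519/ 26884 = 144.27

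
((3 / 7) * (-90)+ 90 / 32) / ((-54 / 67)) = 29815 / 672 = 44.37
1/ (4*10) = 1/ 40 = 0.02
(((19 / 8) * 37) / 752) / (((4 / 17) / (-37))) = -442187 / 24064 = -18.38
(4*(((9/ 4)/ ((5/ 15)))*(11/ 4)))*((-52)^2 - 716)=147609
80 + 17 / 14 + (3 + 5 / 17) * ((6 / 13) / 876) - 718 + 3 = -143147717 / 225862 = -633.78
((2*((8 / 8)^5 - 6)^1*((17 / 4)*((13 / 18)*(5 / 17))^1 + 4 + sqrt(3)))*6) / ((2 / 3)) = -1765 / 4 - 90*sqrt(3) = -597.13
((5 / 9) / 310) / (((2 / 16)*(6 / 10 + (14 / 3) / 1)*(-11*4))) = -5 / 80817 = -0.00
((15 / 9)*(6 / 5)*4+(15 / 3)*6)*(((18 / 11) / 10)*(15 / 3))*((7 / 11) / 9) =266 / 121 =2.20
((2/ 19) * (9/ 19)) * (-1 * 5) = -90/ 361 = -0.25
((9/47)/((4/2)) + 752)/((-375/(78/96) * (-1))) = 1.63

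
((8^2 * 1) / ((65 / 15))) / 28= 0.53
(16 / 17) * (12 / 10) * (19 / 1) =21.46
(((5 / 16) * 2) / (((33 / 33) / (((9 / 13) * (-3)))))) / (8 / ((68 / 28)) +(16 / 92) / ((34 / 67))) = -5865 / 16432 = -0.36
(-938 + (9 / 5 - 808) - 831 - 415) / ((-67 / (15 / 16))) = 44853 / 1072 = 41.84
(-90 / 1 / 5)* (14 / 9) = -28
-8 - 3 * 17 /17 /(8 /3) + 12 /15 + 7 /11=-3383 /440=-7.69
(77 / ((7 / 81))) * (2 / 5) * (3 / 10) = 2673 / 25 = 106.92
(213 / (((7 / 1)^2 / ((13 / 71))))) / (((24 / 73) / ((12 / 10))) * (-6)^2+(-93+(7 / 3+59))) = -8541 / 233975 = -0.04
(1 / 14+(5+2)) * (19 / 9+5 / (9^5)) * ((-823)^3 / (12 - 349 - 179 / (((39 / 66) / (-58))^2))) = 64593669550177196 / 13387741488639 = 4824.84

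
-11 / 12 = -0.92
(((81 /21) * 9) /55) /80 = 0.01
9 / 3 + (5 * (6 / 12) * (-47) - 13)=-255 / 2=-127.50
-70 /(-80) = 0.88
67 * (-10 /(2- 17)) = 134 /3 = 44.67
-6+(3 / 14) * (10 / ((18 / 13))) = -187 / 42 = -4.45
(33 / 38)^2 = 1089 / 1444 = 0.75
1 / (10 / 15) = 3 / 2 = 1.50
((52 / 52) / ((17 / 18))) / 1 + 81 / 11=1575 / 187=8.42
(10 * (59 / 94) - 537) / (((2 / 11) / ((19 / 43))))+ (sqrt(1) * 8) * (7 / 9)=-23346656 / 18189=-1283.56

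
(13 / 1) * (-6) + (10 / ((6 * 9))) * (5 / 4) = -8399 / 108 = -77.77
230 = 230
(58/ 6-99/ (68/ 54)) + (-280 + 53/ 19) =-670861/ 1938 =-346.16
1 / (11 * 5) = 1 / 55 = 0.02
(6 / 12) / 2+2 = 9 / 4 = 2.25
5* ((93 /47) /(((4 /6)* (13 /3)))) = 4185 /1222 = 3.42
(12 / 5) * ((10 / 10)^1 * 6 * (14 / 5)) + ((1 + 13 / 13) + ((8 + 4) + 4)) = 1458 / 25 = 58.32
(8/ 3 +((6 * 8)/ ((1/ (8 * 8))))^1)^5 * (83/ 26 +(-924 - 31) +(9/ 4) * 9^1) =-269543166113664319250432/ 1053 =-255976416062359277540.77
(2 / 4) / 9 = 1 / 18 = 0.06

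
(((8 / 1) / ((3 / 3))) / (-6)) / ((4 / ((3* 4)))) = -4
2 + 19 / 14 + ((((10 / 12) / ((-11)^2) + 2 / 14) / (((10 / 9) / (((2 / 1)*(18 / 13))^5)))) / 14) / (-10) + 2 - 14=-968573177251 / 110069809850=-8.80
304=304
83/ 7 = 11.86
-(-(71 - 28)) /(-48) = -43 /48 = -0.90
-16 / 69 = -0.23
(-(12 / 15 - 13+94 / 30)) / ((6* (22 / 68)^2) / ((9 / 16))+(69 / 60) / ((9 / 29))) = 471648 / 250843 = 1.88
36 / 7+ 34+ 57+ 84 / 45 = 10291 / 105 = 98.01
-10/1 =-10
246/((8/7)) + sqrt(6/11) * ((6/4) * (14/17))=21 * sqrt(66)/187 + 861/4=216.16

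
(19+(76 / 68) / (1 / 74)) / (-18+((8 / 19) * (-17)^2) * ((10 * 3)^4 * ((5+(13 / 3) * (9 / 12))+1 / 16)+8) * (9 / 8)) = 2527 / 22901456619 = 0.00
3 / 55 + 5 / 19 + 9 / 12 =4463 / 4180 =1.07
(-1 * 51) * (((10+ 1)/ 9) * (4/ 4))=-187/ 3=-62.33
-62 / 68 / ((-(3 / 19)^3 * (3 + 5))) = 212629 / 7344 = 28.95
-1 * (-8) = 8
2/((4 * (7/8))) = 4/7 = 0.57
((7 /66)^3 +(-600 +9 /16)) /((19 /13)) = -4480724053 /10924848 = -410.14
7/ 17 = 0.41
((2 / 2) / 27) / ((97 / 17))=17 / 2619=0.01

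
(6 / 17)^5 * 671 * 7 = 36523872 / 1419857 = 25.72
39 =39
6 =6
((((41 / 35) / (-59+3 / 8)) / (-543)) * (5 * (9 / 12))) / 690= 41 / 205006935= 0.00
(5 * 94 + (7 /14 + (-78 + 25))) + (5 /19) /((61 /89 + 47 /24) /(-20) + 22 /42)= 620318805 /1483406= 418.17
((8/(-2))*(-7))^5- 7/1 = 17210361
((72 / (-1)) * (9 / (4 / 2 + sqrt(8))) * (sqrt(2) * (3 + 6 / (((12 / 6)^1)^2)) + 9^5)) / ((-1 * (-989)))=19128960 / 989-19130418 * sqrt(2) / 989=-8013.69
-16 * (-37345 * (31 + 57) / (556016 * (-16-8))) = -410795 / 104253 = -3.94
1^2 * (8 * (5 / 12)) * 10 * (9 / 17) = 300 / 17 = 17.65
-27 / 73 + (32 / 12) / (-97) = -8441 / 21243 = -0.40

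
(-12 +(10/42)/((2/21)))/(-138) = 0.07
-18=-18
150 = 150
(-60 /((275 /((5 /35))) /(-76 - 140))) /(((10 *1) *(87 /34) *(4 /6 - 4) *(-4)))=5508 /279125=0.02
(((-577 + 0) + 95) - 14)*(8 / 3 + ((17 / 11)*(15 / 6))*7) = -486328 / 33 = -14737.21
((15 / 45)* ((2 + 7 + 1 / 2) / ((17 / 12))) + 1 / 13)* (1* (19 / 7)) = 6.28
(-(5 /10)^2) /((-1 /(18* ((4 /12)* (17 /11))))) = 51 /22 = 2.32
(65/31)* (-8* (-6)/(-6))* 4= -2080/31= -67.10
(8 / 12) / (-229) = -2 / 687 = -0.00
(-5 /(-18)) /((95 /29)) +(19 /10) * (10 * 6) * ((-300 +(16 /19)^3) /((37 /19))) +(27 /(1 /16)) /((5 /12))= -54912761 /3330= -16490.32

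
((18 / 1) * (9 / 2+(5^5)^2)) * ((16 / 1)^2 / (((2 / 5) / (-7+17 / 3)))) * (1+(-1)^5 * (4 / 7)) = -450000207360 / 7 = -64285743908.57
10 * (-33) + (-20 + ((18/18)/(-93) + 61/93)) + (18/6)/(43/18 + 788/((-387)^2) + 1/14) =-27896653311/80131001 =-348.14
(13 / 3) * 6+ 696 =722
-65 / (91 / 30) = -150 / 7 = -21.43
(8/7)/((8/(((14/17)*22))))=44/17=2.59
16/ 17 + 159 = 2719/ 17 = 159.94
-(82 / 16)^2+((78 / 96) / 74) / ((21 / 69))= -434781 / 16576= -26.23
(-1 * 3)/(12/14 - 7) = 21/43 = 0.49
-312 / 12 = -26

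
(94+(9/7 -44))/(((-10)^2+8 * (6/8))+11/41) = 14719/30499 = 0.48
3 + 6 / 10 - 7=-17 / 5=-3.40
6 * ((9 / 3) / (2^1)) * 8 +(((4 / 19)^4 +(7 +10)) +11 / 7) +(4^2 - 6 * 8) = 53433402 / 912247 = 58.57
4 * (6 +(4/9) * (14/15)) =3464/135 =25.66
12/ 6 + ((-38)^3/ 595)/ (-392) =65169/ 29155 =2.24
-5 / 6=-0.83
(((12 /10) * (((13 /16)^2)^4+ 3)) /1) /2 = 41101897827 /21474836480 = 1.91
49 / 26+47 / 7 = 1565 / 182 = 8.60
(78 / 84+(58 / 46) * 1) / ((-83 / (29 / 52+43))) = -1596825 / 1389752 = -1.15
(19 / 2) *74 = 703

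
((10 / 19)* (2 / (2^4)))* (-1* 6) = -15 / 38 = -0.39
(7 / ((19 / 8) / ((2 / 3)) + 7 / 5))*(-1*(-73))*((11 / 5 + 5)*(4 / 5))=1177344 / 1985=593.12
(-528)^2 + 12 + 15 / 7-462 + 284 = 1950341 / 7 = 278620.14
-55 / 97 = -0.57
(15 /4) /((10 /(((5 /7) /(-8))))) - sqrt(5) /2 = -sqrt(5) /2 - 15 /448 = -1.15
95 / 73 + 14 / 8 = 891 / 292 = 3.05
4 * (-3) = -12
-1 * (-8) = 8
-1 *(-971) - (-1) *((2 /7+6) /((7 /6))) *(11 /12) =47821 /49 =975.94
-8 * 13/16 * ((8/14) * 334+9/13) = -17431/14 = -1245.07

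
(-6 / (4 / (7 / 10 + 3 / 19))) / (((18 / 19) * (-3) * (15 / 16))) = 326 / 675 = 0.48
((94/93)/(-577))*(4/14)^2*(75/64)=-1175/7011704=-0.00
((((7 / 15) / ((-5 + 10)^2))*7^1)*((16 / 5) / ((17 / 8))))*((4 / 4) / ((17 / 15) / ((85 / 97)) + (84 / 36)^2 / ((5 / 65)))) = 2352 / 861475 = 0.00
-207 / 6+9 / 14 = -237 / 7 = -33.86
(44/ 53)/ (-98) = -22/ 2597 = -0.01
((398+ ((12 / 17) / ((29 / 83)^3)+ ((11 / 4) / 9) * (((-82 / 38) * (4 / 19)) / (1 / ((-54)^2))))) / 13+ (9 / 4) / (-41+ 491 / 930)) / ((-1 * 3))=-0.23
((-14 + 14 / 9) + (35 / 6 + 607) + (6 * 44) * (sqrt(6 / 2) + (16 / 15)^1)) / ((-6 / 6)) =-79379 / 90 - 264 * sqrt(3) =-1339.25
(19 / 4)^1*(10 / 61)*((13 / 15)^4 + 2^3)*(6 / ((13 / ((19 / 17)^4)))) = 1073539958539 / 223533516375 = 4.80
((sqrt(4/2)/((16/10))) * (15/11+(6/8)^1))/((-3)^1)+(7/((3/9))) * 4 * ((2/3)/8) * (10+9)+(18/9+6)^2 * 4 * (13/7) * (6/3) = 7587/7-155 * sqrt(2)/352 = 1083.23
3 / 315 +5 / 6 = 59 / 70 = 0.84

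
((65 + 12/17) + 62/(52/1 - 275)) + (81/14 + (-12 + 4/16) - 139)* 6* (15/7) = -668137479/371518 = -1798.40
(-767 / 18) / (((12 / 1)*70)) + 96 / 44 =354443 / 166320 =2.13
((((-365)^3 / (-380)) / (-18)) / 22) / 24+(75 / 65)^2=-1481078425 / 122069376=-12.13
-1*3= -3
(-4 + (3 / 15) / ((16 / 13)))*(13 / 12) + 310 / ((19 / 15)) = 4388171 / 18240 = 240.58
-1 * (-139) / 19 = 139 / 19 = 7.32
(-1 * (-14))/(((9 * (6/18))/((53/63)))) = 106/27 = 3.93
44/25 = 1.76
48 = 48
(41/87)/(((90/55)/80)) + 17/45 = 23.42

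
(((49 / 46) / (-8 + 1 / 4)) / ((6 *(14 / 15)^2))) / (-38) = 75 / 108376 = 0.00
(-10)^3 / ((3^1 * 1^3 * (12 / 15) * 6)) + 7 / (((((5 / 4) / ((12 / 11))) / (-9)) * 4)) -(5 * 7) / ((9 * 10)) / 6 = -83.25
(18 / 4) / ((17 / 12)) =54 / 17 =3.18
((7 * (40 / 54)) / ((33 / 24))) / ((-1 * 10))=-112 / 297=-0.38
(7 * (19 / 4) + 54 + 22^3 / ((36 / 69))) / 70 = 245951 / 840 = 292.80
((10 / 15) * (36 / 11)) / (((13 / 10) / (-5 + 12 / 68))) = -19680 / 2431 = -8.10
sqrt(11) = 3.32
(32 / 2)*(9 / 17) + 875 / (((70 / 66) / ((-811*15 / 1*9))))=-1535526981 / 17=-90325116.53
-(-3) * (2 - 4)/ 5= -6/ 5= -1.20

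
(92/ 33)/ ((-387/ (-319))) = 2668/ 1161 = 2.30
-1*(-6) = 6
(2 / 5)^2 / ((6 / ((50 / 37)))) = 4 / 111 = 0.04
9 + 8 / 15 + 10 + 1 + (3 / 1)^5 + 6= 4043 / 15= 269.53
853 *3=2559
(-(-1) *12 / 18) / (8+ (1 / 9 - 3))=3 / 23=0.13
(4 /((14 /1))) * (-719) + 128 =-542 /7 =-77.43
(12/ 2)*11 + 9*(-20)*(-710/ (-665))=-16782/ 133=-126.18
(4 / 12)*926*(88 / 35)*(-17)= -1385296 / 105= -13193.30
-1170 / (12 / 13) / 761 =-2535 / 1522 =-1.67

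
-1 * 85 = -85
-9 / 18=-1 / 2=-0.50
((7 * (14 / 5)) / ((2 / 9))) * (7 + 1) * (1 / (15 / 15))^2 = 3528 / 5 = 705.60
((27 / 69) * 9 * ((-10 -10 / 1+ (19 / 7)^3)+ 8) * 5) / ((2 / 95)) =105536925 / 15778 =6688.87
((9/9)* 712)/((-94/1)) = -356/47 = -7.57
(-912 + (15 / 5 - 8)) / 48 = -917 / 48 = -19.10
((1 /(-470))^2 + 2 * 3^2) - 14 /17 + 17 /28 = 116869936 /6571775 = 17.78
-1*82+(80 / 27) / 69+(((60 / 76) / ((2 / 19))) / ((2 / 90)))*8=4877414 / 1863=2618.04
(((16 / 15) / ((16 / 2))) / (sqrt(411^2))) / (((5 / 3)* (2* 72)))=0.00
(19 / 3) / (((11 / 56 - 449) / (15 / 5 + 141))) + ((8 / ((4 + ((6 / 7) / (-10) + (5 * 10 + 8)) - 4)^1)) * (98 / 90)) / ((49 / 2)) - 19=-21.03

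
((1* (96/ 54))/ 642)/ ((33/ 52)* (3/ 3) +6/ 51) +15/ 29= 29022863/ 55714365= 0.52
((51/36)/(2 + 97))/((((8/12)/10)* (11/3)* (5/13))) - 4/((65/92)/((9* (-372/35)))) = 1789459703/3303300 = 541.72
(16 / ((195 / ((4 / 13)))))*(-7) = -448 / 2535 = -0.18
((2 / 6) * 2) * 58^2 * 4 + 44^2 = 32720 / 3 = 10906.67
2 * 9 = 18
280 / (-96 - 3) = -2.83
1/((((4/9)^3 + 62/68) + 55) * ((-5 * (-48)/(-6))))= -12393/27760100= -0.00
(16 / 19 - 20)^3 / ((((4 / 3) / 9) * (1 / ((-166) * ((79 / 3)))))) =1423055533536 / 6859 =207472741.44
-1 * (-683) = 683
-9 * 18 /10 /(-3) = 27 /5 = 5.40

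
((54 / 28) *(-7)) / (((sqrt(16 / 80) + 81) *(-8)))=10935 / 524864 - 27 *sqrt(5) / 524864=0.02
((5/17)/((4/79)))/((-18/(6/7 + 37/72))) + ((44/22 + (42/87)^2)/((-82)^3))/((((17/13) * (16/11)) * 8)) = -126564805832219/286054976245248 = -0.44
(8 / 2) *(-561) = -2244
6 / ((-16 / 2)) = -3 / 4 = -0.75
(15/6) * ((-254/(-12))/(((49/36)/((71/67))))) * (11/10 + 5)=251.31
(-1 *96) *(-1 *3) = 288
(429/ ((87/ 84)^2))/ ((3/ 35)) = 3923920/ 841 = 4665.78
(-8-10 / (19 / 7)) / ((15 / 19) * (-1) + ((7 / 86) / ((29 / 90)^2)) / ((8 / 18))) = -5352124 / 446345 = -11.99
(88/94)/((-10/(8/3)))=-176/705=-0.25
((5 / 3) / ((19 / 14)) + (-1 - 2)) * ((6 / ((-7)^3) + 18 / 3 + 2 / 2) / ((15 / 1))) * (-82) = 3967078 / 58653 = 67.64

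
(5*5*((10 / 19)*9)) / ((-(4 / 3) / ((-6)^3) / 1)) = 364500 / 19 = 19184.21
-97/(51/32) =-3104/51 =-60.86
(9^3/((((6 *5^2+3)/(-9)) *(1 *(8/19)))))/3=-4617/136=-33.95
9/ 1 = 9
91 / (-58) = -1.57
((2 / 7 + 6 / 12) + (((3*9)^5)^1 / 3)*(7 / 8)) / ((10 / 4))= 46873105 / 28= 1674039.46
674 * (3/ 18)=337/ 3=112.33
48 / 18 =8 / 3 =2.67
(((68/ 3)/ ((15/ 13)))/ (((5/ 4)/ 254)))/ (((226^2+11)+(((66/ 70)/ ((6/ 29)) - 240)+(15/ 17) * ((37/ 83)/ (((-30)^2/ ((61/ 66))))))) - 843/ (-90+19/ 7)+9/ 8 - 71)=238487111454592/ 3034527890619545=0.08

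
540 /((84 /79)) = 3555 /7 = 507.86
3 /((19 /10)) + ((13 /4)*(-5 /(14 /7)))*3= -3465 /152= -22.80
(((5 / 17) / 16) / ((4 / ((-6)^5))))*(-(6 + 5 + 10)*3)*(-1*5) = -382725 / 34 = -11256.62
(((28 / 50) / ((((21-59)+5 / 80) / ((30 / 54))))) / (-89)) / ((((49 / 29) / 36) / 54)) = 200448 / 1890805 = 0.11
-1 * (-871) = 871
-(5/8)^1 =-5/8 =-0.62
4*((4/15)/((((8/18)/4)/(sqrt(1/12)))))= 8*sqrt(3)/5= 2.77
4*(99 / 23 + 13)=1592 / 23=69.22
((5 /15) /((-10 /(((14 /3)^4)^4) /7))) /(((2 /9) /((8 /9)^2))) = -41975197623.01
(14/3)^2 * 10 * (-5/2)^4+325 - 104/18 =52957/6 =8826.17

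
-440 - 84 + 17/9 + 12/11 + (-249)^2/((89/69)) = 418938122/8811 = 47547.17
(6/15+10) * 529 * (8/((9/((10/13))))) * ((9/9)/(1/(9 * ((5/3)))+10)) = 169280/453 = 373.69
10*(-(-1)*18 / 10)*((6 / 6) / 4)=4.50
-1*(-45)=45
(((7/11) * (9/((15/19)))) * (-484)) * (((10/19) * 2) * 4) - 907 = -15691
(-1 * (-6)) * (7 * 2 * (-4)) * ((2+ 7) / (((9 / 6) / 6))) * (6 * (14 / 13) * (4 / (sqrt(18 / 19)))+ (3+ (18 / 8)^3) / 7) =-677376 * sqrt(38) / 13 - 24867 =-346069.01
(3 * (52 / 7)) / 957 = 52 / 2233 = 0.02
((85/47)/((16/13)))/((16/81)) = 89505/12032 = 7.44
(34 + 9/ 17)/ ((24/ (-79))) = -46373/ 408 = -113.66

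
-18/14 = -1.29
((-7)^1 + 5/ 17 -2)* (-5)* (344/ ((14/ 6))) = 763680/ 119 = 6417.48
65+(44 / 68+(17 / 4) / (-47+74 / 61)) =12450323 / 189924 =65.55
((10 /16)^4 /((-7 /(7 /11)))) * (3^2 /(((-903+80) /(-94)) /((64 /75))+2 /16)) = -264375 /21991904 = -0.01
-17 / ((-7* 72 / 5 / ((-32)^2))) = 10880 / 63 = 172.70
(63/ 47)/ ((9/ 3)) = 21/ 47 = 0.45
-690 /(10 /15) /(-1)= 1035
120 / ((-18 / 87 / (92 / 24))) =-6670 / 3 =-2223.33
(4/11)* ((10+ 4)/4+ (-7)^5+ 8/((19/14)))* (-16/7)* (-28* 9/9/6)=-40851776/627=-65154.35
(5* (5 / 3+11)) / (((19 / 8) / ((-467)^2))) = 17447120 / 3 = 5815706.67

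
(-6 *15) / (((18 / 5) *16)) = -25 / 16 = -1.56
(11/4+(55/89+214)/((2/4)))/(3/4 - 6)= -153787/1869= -82.28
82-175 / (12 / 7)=-241 / 12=-20.08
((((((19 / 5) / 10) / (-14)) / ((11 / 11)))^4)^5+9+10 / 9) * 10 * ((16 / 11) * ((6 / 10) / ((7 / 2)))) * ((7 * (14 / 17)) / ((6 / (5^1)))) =72610962330826920910000000000000338309761117913623740200409 / 599510643655718739656250000000000000000000000000000000000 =121.12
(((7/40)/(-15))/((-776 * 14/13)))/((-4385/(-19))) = 247/4083312000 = 0.00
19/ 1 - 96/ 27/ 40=851/ 45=18.91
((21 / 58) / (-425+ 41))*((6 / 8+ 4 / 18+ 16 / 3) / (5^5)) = -1589 / 835200000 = -0.00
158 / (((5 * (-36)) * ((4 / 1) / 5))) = -79 / 72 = -1.10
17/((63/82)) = 1394/63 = 22.13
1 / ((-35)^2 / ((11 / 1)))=11 / 1225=0.01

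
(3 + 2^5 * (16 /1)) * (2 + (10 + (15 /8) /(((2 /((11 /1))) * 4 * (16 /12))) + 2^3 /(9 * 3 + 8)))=13069979 /1792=7293.52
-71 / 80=-0.89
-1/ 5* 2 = -2/ 5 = -0.40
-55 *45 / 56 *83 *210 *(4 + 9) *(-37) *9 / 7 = 13339272375 / 28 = 476402584.82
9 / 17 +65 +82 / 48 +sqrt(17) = sqrt(17) +27433 / 408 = 71.36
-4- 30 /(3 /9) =-94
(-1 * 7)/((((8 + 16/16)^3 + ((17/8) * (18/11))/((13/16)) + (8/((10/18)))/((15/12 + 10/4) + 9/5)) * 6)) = -37037/23361066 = -0.00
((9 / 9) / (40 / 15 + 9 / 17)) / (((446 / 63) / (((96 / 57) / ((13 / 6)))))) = 308448 / 8978203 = 0.03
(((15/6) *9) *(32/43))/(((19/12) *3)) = 2880/817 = 3.53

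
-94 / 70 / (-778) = 47 / 27230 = 0.00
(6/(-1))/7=-6/7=-0.86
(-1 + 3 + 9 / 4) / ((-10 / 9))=-153 / 40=-3.82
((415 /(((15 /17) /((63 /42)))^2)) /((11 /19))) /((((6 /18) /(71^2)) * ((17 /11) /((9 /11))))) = 3648892563 /220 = 16585875.29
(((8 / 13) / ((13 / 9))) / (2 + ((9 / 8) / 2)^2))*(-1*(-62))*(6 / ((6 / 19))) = 216.66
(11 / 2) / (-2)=-11 / 4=-2.75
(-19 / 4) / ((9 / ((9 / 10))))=-19 / 40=-0.48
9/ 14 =0.64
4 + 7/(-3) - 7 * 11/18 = -47/18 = -2.61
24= 24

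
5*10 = 50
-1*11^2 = -121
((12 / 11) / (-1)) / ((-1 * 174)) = 2 / 319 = 0.01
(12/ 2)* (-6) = -36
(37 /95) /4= 37 /380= 0.10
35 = 35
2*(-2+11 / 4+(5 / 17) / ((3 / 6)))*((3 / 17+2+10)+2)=21931 / 578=37.94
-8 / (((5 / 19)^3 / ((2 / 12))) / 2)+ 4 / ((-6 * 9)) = -494098 / 3375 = -146.40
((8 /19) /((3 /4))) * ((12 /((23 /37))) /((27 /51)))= 80512 /3933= 20.47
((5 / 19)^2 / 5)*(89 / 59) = 445 / 21299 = 0.02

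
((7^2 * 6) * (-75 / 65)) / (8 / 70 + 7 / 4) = -68600 / 377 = -181.96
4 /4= 1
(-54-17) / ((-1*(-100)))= -0.71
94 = 94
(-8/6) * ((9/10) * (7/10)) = -21/25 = -0.84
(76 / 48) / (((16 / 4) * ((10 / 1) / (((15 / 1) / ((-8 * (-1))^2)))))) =19 / 2048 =0.01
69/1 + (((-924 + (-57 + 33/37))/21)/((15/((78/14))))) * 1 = 468341/9065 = 51.66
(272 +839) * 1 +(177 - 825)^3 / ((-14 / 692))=94145843809 / 7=13449406258.43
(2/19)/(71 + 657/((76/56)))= 2/10547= 0.00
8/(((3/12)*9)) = 32/9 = 3.56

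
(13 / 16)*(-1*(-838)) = 5447 / 8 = 680.88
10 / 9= 1.11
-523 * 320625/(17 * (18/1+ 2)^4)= -268299/4352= -61.65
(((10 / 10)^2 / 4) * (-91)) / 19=-91 / 76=-1.20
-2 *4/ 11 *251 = -2008/ 11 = -182.55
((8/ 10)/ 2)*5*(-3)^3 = -54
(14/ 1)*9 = 126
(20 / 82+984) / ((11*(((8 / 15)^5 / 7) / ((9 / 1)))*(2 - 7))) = -26126.84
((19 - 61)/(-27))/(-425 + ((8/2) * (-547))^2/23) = 322/42998121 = 0.00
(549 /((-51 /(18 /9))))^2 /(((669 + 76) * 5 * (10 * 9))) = 7442 /5382625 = 0.00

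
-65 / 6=-10.83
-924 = -924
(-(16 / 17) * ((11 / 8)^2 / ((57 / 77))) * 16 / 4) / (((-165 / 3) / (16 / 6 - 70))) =-171094 / 14535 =-11.77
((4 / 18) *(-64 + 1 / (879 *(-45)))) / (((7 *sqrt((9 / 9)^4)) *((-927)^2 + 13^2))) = -2531521 / 1070919466785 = -0.00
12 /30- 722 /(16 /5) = -9009 /40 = -225.22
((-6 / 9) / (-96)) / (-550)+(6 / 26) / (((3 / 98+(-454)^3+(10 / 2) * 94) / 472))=-0.00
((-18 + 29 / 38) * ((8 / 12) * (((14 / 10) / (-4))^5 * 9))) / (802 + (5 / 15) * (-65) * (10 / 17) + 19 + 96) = 0.00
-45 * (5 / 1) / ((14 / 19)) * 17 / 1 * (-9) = 654075 / 14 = 46719.64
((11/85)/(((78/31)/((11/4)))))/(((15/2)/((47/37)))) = 176297/7359300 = 0.02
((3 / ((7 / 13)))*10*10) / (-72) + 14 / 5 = -4.94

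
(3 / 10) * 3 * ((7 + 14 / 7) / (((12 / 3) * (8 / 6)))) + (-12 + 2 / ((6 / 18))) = -717 / 160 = -4.48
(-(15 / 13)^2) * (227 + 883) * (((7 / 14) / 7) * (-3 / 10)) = 74925 / 2366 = 31.67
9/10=0.90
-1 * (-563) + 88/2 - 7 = 600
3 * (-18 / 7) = -54 / 7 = -7.71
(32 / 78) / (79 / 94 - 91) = -1504 / 330525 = -0.00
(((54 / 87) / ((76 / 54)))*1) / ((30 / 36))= 1458 / 2755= 0.53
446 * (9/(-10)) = -2007/5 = -401.40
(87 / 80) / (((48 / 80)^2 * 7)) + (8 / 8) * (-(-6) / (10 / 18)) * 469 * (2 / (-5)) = -17015447 / 8400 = -2025.65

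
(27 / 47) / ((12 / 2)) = 9 / 94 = 0.10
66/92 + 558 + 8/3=77471/138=561.38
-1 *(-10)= 10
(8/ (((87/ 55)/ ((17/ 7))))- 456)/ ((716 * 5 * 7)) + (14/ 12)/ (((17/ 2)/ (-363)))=-3232779547/ 64861545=-49.84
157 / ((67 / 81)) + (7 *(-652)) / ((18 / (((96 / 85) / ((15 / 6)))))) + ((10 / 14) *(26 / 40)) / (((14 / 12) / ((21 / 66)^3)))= 136934431889 / 1819210800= 75.27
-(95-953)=858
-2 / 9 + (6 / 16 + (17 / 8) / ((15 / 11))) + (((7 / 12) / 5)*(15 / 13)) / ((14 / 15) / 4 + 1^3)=78799 / 43290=1.82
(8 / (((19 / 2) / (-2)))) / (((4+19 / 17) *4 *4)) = -34 / 1653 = -0.02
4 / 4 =1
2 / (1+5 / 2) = 4 / 7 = 0.57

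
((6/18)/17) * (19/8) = 19/408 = 0.05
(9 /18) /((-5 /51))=-51 /10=-5.10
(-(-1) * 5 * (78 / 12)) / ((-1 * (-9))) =65 / 18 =3.61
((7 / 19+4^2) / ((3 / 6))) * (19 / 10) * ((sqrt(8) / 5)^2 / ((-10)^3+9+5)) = -0.02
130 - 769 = -639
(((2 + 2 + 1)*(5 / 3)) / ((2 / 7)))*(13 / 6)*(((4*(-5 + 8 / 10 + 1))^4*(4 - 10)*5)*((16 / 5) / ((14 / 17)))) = -14831058944 / 75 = -197747452.59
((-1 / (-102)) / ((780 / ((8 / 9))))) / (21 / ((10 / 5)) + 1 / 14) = 7 / 6623370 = 0.00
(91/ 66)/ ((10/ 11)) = 91/ 60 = 1.52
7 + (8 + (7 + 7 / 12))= 22.58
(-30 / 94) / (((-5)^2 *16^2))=-3 / 60160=-0.00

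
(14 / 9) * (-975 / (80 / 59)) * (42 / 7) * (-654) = 8778315 / 2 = 4389157.50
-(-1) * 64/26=32/13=2.46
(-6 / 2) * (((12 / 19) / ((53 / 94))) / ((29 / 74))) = -250416 / 29203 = -8.58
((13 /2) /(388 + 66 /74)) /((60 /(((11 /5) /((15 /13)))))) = 68783 /129501000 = 0.00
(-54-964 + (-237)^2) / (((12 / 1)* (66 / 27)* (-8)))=-165453 / 704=-235.02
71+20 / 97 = 6907 / 97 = 71.21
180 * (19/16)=855/4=213.75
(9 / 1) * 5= 45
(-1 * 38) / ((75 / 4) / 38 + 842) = -0.05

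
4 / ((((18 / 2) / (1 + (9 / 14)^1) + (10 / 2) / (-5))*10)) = 46 / 515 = 0.09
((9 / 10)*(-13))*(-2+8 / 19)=351 / 19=18.47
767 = 767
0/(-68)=0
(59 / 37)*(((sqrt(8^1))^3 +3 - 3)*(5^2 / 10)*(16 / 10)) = 3776*sqrt(2) / 37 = 144.33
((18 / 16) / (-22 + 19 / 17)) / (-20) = 153 / 56800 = 0.00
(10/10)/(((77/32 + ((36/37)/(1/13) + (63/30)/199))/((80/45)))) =18849280/159734763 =0.12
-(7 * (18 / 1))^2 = -15876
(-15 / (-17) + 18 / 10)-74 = -6062 / 85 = -71.32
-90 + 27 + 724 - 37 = 624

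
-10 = -10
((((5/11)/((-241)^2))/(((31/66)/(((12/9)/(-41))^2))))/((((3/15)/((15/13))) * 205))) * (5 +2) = 5600/1613209242203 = 0.00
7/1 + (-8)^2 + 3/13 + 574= 645.23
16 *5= 80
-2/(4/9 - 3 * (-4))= -9/56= -0.16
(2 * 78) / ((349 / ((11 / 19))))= 0.26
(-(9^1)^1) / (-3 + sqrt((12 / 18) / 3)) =27 * sqrt(2) / 79 + 243 / 79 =3.56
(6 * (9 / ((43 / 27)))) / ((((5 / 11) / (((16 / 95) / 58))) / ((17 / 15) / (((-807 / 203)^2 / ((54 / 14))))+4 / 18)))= 23156320176 / 214306146625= 0.11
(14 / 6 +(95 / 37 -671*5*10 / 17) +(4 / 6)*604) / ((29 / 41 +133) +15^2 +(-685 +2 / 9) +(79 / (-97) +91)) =17627873535 / 2655332306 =6.64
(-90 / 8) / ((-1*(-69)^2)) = 5 / 2116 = 0.00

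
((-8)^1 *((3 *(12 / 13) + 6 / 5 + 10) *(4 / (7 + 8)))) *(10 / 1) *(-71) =4125952 / 195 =21158.73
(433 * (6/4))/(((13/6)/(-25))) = -97425/13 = -7494.23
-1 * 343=-343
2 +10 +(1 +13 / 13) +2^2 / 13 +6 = 264 / 13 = 20.31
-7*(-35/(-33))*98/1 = -24010/33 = -727.58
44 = 44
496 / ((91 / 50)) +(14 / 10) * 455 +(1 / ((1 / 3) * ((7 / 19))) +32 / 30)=1254076 / 1365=918.74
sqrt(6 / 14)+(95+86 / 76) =96.79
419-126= 293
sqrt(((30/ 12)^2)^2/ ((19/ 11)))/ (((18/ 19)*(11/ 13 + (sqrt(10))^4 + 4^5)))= 325*sqrt(209)/ 1052856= 0.00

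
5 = 5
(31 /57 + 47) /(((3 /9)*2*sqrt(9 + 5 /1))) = 1355*sqrt(14) /266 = 19.06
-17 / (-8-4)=17 / 12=1.42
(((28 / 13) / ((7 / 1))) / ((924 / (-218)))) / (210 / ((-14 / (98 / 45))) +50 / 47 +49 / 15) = 51230 / 19996977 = 0.00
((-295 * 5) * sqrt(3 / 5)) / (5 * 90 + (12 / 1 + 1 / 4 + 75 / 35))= -8260 * sqrt(15) / 13003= -2.46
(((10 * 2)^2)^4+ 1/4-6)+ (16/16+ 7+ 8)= 102400000041/4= 25600000010.25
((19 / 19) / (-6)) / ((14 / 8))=-2 / 21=-0.10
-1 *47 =-47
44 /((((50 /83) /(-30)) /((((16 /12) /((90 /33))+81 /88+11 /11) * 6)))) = -31676.12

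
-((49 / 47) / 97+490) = -2233959 / 4559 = -490.01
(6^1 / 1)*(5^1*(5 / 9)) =50 / 3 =16.67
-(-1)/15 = 1/15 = 0.07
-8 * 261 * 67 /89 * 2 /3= -93264 /89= -1047.91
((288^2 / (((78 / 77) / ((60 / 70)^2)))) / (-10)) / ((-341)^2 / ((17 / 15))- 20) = -46531584 / 793463125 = -0.06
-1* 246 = -246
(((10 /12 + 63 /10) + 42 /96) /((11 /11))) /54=1817 /12960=0.14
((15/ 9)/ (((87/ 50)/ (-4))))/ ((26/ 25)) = -12500/ 3393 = -3.68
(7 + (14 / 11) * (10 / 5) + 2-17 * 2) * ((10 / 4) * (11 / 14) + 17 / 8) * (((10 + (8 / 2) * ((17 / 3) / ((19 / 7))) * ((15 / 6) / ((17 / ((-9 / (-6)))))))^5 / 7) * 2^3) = -1716688212890625 / 70243019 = -24439271.51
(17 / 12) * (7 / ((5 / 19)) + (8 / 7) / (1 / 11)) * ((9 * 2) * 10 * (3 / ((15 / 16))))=1118736 / 35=31963.89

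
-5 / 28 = -0.18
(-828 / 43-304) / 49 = -13900 / 2107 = -6.60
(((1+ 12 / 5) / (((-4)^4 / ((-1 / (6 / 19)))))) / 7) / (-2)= 323 / 107520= 0.00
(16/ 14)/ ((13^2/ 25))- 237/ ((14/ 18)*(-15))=121159/ 5915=20.48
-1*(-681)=681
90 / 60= 3 / 2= 1.50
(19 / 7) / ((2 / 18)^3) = 13851 / 7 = 1978.71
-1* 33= -33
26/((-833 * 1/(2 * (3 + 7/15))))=-2704/12495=-0.22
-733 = -733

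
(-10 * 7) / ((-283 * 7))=10 / 283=0.04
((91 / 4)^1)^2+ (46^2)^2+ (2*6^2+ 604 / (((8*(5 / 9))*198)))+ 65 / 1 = 3940737899 / 880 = 4478111.25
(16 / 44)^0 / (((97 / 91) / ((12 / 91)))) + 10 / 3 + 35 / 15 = 1685 / 291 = 5.79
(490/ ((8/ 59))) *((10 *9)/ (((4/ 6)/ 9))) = 17562825/ 4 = 4390706.25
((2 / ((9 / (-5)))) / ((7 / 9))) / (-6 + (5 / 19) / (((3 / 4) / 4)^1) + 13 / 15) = 2850 / 7441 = 0.38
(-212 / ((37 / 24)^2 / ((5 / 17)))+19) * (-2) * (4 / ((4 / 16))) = 5387936 / 23273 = 231.51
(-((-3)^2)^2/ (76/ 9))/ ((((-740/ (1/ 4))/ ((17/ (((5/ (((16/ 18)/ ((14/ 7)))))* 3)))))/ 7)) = 3213/ 281200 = 0.01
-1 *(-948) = 948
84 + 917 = 1001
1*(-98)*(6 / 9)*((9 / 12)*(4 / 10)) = -98 / 5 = -19.60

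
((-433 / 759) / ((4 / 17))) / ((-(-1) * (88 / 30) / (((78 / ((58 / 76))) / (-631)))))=27272505 / 203704468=0.13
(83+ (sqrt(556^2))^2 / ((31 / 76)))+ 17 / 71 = 1668281066 / 2201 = 757965.05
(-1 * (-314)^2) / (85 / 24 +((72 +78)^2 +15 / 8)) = -1183152 / 270065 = -4.38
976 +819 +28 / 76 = 34112 / 19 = 1795.37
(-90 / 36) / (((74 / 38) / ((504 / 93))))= -7980 / 1147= -6.96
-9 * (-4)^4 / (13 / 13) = -2304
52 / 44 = 13 / 11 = 1.18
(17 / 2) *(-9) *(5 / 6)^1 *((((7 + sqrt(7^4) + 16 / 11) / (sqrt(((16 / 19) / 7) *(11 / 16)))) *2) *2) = -161160 *sqrt(1463) / 121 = -50944.12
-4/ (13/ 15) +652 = 8416/ 13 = 647.38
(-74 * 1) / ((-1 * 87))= 74 / 87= 0.85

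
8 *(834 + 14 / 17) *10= 1135360 / 17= 66785.88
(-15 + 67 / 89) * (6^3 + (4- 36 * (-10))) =-735440 / 89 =-8263.37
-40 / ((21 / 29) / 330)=-127600 / 7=-18228.57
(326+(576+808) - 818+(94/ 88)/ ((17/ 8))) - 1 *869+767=147824/ 187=790.50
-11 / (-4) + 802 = 804.75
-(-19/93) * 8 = 152/93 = 1.63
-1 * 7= -7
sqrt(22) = 4.69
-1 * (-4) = 4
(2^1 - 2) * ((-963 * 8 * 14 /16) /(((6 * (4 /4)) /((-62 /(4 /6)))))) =0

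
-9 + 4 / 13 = -113 / 13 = -8.69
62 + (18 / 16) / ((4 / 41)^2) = 23065 / 128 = 180.20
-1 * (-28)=28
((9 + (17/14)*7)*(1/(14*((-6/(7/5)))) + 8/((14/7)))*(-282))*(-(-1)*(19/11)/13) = -1493989/572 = -2611.87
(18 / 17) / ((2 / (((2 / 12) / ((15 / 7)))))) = 0.04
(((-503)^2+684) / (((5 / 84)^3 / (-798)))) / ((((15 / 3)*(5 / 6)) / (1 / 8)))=-89993366239392 / 3125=-28797877196.61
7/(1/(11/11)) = 7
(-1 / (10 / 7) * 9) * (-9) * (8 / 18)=25.20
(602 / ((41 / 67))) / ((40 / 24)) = 121002 / 205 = 590.25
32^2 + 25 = 1049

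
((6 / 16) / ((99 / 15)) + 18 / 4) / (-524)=-401 / 46112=-0.01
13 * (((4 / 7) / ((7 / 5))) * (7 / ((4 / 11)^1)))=715 / 7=102.14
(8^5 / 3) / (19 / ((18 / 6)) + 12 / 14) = 229376 / 151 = 1519.05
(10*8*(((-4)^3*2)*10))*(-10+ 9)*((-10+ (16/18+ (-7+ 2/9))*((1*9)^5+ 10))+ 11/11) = -320533299200/9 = -35614811022.22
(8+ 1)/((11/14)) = 11.45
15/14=1.07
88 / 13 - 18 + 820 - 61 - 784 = -471 / 13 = -36.23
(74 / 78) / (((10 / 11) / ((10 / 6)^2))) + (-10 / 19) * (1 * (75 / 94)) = 1554005 / 626886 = 2.48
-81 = -81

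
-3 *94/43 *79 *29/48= -107677/344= -313.01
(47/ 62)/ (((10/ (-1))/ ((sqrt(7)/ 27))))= -47 * sqrt(7)/ 16740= -0.01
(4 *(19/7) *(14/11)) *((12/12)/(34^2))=0.01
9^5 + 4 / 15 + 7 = 885844 / 15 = 59056.27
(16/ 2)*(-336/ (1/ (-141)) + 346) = 381776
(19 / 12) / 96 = 19 / 1152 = 0.02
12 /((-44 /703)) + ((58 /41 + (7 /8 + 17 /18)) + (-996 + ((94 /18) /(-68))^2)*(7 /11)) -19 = -12919375613 /15356304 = -841.31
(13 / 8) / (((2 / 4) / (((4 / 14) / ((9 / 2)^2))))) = 26 / 567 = 0.05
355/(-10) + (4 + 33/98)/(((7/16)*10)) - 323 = -245251/686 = -357.51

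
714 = 714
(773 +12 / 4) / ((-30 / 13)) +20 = -4744 / 15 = -316.27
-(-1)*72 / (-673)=-72 / 673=-0.11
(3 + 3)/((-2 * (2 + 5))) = -3/7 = -0.43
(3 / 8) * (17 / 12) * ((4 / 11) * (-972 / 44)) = -4131 / 968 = -4.27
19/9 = 2.11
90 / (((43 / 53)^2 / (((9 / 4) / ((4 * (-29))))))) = -1137645 / 428968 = -2.65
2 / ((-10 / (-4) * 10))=2 / 25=0.08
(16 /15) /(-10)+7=6.89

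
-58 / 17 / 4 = -29 / 34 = -0.85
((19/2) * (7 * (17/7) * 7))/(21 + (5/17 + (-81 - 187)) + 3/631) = -24253747/5292726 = -4.58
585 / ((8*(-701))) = -585 / 5608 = -0.10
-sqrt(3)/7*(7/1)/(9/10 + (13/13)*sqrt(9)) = -10*sqrt(3)/39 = -0.44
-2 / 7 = -0.29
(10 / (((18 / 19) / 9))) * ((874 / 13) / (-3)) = -83030 / 39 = -2128.97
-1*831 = -831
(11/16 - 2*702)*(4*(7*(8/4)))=-157171/2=-78585.50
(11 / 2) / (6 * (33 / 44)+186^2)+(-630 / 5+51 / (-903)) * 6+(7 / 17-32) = -25364193376 / 32191047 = -787.93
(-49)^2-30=2371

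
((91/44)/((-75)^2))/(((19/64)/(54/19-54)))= -157248/2481875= -0.06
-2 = -2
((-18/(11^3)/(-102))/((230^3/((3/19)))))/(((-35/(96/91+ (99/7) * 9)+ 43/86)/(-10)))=-6183/81676645763350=-0.00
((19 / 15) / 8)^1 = 19 / 120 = 0.16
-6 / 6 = -1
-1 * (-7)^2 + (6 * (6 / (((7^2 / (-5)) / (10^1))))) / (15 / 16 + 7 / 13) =-1111507 / 15043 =-73.89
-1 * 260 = -260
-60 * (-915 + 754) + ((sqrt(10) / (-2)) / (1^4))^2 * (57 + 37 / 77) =754885 / 77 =9803.70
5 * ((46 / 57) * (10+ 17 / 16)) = 6785 / 152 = 44.64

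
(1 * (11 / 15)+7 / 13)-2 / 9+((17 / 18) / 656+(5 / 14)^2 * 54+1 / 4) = 102655699 / 12536160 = 8.19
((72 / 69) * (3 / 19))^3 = 373248 / 83453453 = 0.00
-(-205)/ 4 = 205/ 4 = 51.25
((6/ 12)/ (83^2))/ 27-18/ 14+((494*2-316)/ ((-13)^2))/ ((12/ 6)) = 309138169/ 440083098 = 0.70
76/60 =19/15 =1.27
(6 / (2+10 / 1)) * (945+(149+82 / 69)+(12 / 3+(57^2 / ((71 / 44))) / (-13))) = 30070024 / 63687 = 472.15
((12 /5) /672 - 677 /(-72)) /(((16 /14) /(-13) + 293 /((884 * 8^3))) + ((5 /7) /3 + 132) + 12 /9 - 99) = 1341077504 /4916459655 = 0.27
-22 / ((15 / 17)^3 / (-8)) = 864688 / 3375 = 256.20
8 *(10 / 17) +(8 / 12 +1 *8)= 13.37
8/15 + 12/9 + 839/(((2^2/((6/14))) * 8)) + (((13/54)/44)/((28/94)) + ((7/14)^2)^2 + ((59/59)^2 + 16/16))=5050853/332640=15.18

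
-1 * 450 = -450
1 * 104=104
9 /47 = 0.19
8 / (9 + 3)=2 / 3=0.67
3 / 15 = 1 / 5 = 0.20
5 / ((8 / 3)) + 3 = 39 / 8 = 4.88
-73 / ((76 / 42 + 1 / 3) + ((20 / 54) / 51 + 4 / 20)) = -3518235 / 113264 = -31.06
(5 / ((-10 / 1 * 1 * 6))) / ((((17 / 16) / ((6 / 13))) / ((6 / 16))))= -3 / 221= -0.01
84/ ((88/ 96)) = 1008/ 11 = 91.64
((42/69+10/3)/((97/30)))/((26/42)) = 57120/29003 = 1.97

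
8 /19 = 0.42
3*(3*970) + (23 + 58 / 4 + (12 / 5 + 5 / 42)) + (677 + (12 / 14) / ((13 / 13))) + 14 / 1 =993497 / 105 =9461.88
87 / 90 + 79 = 2399 / 30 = 79.97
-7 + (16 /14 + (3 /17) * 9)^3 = 22532012 /1685159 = 13.37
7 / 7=1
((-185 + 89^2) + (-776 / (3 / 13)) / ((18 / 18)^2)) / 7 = 13120 / 21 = 624.76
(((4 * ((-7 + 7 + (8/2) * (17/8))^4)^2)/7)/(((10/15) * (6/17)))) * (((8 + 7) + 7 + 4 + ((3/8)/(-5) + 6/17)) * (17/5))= 2119046765124893/358400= 5912518875.91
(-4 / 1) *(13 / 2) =-26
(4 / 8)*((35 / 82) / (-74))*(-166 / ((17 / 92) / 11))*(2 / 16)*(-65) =-47772725 / 206312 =-231.56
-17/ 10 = -1.70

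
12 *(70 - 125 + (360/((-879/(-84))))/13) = -2392980/3809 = -628.24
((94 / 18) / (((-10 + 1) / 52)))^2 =5973136 / 6561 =910.40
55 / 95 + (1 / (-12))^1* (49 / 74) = 0.52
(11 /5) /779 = 11 /3895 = 0.00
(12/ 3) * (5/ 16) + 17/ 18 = 79/ 36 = 2.19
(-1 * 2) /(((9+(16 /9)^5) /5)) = -590490 /1580017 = -0.37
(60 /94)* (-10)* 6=-1800 /47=-38.30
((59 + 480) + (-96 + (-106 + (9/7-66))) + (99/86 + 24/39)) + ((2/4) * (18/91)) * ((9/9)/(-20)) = 3063849/11180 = 274.05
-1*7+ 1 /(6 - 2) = -27 /4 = -6.75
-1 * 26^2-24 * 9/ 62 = -21064/ 31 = -679.48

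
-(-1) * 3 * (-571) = -1713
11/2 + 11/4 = 33/4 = 8.25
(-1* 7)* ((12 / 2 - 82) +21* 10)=-938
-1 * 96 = -96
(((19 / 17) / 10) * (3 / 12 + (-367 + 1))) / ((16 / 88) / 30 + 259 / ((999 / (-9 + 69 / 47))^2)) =-2024291591091 / 1029184216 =-1966.89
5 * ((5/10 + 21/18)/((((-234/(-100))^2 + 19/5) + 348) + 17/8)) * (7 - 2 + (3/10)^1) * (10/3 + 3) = 12587500/16173027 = 0.78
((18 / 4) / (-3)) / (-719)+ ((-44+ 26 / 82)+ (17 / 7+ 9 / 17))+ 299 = 1812072949 / 7016002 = 258.28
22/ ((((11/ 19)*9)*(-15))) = -38/ 135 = -0.28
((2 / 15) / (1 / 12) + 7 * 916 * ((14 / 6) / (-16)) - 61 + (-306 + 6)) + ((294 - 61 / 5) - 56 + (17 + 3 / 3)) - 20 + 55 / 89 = -5714149 / 5340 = -1070.07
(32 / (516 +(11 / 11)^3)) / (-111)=-32 / 57387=-0.00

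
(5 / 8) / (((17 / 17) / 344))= 215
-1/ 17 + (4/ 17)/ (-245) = -249/ 4165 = -0.06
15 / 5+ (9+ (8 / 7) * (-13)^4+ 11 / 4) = 914365 / 28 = 32655.89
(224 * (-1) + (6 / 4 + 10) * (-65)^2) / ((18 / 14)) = 677089 / 18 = 37616.06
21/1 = 21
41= 41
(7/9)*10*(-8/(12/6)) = -280/9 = -31.11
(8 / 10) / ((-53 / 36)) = -144 / 265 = -0.54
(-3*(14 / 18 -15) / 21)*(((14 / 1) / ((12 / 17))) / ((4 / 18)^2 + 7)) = 3264 / 571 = 5.72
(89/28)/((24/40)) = 445/84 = 5.30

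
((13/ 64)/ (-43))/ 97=-13/ 266944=-0.00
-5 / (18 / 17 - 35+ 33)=5.31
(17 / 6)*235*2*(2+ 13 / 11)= 139825 / 33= 4237.12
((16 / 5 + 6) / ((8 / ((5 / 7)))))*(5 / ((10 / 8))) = 23 / 7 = 3.29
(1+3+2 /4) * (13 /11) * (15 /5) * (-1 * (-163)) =57213 /22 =2600.59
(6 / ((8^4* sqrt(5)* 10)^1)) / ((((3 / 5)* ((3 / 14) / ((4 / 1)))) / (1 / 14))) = sqrt(5) / 15360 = 0.00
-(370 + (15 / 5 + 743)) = -1116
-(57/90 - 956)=28661/30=955.37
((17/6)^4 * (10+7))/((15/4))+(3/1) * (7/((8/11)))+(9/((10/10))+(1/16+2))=6455813/19440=332.09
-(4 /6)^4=-16 /81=-0.20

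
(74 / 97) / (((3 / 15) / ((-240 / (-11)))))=88800 / 1067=83.22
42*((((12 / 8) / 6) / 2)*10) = 105 / 2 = 52.50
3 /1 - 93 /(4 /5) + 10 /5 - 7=-473 /4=-118.25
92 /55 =1.67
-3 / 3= -1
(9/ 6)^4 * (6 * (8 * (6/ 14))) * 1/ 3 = 243/ 7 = 34.71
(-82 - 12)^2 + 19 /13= 8837.46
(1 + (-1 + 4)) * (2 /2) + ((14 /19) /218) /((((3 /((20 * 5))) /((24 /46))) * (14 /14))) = 193332 /47633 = 4.06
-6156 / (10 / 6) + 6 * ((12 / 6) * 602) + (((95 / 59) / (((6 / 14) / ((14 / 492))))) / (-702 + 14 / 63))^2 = 16481999229516092453 / 4668592575744320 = 3530.40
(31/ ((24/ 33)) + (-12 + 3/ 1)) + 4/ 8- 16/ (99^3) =264891499/ 7762392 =34.12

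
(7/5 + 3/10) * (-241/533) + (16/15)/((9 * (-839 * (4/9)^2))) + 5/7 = -1724717/31303090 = -0.06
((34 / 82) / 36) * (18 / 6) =17 / 492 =0.03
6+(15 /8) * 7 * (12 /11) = 447 /22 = 20.32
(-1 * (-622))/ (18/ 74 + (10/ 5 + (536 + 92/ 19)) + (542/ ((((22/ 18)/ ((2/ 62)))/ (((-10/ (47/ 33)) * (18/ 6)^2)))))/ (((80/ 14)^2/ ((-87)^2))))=-50967724960/ 17125308098739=-0.00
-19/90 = -0.21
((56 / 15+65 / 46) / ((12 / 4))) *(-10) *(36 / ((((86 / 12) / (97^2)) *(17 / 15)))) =-12028089240 / 16813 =-715404.11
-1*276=-276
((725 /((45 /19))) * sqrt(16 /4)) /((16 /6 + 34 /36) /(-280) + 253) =617120 /255011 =2.42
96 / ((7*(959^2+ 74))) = 32 / 2146095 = 0.00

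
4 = 4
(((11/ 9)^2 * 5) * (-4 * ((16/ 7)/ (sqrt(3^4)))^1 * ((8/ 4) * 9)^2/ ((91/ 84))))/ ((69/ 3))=-619520/ 6279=-98.67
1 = 1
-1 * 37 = -37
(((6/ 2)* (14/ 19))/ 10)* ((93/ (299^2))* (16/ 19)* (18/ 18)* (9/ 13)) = 281232/ 2097794465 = 0.00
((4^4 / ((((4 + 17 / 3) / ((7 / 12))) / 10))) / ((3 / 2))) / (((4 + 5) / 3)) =8960 / 261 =34.33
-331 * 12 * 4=-15888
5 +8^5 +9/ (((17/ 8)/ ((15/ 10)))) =557249/ 17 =32779.35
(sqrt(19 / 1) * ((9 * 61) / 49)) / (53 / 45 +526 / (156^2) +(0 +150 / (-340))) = 567819720 * sqrt(19) / 38426143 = 64.41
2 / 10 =1 / 5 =0.20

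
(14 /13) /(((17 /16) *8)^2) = 56 /3757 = 0.01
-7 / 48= -0.15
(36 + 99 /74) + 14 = 3799 /74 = 51.34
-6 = -6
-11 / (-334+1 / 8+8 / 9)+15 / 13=369921 / 311675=1.19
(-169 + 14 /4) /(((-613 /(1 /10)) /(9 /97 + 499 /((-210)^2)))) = 147395293 /52444602000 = 0.00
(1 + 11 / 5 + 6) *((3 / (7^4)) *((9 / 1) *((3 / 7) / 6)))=621 / 84035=0.01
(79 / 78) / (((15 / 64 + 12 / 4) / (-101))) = -255328 / 8073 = -31.63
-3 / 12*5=-5 / 4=-1.25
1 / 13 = 0.08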